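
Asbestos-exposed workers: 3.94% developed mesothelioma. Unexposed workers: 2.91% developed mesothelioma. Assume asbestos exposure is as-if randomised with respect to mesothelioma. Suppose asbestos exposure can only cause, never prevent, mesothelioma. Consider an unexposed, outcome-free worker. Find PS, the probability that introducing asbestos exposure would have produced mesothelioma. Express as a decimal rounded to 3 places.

PS ≈ 0.011

p₁ = 0.0394, p₀ = 0.0291.
Under exogeneity and monotonicity, PS = (p₁ − p₀) / (1 − p₀).
PS = (0.0394 − 0.0291) / (1 − 0.0291) = 0.0103 / 0.9709 ≈ 0.0106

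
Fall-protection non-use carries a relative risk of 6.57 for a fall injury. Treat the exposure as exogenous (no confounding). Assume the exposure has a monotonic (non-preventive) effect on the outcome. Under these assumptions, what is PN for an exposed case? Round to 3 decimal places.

Under exogeneity and monotonicity, PN = (RR − 1) / RR = 1 − 1/RR.
PN = (6.57 − 1) / 6.57 = 5.57 / 6.57 ≈ 0.8478

PN ≈ 0.848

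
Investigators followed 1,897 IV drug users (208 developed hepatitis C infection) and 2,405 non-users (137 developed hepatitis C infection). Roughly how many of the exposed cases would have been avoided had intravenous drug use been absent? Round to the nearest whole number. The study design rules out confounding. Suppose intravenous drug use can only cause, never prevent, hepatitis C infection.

about 100 cases

p₁ = P(outcome | exposed) = 208/1897 = 0.10965
p₀ = P(outcome | unexposed) = 137/2405 = 0.056965
PN = (p₁ − p₀)/p₁ = (0.10965 − 0.056965) / 0.10965 ≈ 0.48047.
Attributable cases ≈ PN × (exposed cases) = 0.48047 × 208 ≈ 99.94.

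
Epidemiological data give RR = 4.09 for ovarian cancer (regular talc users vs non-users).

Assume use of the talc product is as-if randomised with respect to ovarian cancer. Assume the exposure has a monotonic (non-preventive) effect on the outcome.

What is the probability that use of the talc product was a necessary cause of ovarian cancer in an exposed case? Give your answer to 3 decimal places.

PN ≈ 0.756

Under exogeneity and monotonicity, PN = (RR − 1) / RR = 1 − 1/RR.
PN = (4.09 − 1) / 4.09 = 3.09 / 4.09 ≈ 0.7555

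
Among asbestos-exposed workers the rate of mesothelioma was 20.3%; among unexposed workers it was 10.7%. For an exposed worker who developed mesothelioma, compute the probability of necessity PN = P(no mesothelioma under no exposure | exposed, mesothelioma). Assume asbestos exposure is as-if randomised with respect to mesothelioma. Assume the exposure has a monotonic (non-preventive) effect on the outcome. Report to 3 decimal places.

PN ≈ 0.473

p₁ = 0.203, p₀ = 0.107.
Under exogeneity and monotonicity, PN = (p₁ − p₀) / p₁.
PN = (0.203 − 0.107) / 0.203 = 0.096 / 0.203 ≈ 0.4729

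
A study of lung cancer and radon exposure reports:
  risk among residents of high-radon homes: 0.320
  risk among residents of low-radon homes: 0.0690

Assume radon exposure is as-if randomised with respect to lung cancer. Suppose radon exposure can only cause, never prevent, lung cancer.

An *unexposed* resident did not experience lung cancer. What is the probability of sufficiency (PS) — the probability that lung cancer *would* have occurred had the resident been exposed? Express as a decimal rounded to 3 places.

Let p₁ = 0.32, p₀ = 0.069.
Under exogeneity and monotonicity, PS = (p₁ − p₀) / (1 − p₀).
PS = (0.32 − 0.069) / (1 − 0.069) = 0.251 / 0.931 ≈ 0.2696

PS ≈ 0.270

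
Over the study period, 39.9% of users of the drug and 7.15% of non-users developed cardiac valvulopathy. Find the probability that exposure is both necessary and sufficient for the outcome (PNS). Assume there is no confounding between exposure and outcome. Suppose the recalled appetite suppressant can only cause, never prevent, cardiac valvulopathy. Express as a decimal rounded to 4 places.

p₁ = 0.399, p₀ = 0.0715.
Under exogeneity and monotonicity, PNS = p₁ − p₀.
PNS = 0.399 − 0.0715 = 0.3275

PNS ≈ 0.3275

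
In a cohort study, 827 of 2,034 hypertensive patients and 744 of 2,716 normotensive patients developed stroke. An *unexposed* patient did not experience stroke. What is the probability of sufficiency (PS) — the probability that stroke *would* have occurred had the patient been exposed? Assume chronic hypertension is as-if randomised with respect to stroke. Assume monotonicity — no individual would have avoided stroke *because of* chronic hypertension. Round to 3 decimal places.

p₁ = P(outcome | exposed) = 827/2034 = 0.40659
p₀ = P(outcome | unexposed) = 744/2716 = 0.27393
Under exogeneity and monotonicity, PS = (p₁ − p₀) / (1 − p₀).
PS = (0.40659 − 0.27393) / (1 − 0.27393) = 0.13266 / 0.72607 ≈ 0.1827

PS ≈ 0.183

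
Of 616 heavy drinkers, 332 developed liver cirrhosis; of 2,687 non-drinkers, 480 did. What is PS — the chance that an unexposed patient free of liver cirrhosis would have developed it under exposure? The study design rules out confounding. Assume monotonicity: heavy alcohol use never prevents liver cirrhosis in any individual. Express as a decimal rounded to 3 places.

p₁ = P(outcome | exposed) = 332/616 = 0.53896
p₀ = P(outcome | unexposed) = 480/2687 = 0.17864
Under exogeneity and monotonicity, PS = (p₁ − p₀) / (1 − p₀).
PS = (0.53896 − 0.17864) / (1 − 0.17864) = 0.36032 / 0.82136 ≈ 0.4387

PS ≈ 0.439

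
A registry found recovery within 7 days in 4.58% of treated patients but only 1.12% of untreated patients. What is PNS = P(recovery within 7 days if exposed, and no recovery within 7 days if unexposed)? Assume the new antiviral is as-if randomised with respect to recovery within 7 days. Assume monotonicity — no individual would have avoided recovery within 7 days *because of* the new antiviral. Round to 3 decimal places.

p₁ = 0.0458, p₀ = 0.0112.
Under exogeneity and monotonicity, PNS = p₁ − p₀.
PNS = 0.0458 − 0.0112 = 0.0346

PNS ≈ 0.035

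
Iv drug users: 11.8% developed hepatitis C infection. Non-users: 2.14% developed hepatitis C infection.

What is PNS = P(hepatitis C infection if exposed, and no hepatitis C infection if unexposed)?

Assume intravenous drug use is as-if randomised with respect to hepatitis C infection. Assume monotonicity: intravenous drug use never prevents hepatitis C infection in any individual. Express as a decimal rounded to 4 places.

p₁ = 0.118, p₀ = 0.0214.
Under exogeneity and monotonicity, PNS = p₁ − p₀.
PNS = 0.118 − 0.0214 = 0.0966

PNS ≈ 0.0966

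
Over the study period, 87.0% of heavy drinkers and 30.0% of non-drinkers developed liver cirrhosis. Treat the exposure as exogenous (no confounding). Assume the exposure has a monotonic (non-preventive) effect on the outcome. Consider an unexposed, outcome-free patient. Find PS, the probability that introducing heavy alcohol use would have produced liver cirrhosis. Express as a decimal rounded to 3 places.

PS ≈ 0.814

p₁ = 0.87, p₀ = 0.3.
Under exogeneity and monotonicity, PS = (p₁ − p₀) / (1 − p₀).
PS = (0.87 − 0.3) / (1 − 0.3) = 0.57 / 0.7 ≈ 0.8143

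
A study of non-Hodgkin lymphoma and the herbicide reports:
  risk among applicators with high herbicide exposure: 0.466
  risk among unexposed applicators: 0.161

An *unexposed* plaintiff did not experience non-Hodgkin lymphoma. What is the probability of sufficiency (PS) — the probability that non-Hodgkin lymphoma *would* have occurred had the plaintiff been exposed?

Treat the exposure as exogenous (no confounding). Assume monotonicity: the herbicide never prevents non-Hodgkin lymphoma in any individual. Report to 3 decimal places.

PS ≈ 0.364

Let p₁ = 0.466, p₀ = 0.161.
Under exogeneity and monotonicity, PS = (p₁ − p₀) / (1 − p₀).
PS = (0.466 − 0.161) / (1 − 0.161) = 0.305 / 0.839 ≈ 0.3635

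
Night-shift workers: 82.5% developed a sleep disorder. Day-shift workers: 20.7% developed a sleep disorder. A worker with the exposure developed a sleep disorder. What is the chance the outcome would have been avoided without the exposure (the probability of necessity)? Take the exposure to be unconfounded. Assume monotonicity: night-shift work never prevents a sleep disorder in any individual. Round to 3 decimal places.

p₁ = 0.825, p₀ = 0.207.
Under exogeneity and monotonicity, PN = (p₁ − p₀) / p₁.
PN = (0.825 − 0.207) / 0.825 = 0.618 / 0.825 ≈ 0.7491

PN ≈ 0.749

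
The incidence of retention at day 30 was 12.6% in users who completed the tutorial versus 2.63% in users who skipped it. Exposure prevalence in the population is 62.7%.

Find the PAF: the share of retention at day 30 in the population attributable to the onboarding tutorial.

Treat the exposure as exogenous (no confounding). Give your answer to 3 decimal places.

p₁ = 0.126, p₀ = 0.0263.
Overall risk P(Y=1) = π·p₁ + (1−π)·p₀ = 0.627×0.126 + 0.373×0.0263 = 0.088812.
Under exogeneity, PAF = [P(Y=1) − p₀] / P(Y=1).
PAF = (0.088812 − 0.0263) / 0.088812 ≈ 0.7039

PAF ≈ 0.704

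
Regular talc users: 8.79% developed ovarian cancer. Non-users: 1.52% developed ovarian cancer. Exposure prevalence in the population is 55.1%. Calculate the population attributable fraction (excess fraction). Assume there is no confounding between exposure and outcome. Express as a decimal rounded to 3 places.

PAF ≈ 0.725

p₁ = 0.0879, p₀ = 0.0152.
Overall risk P(Y=1) = π·p₁ + (1−π)·p₀ = 0.551×0.0879 + 0.449×0.0152 = 0.055258.
Under exogeneity, PAF = [P(Y=1) − p₀] / P(Y=1).
PAF = (0.055258 − 0.0152) / 0.055258 ≈ 0.7249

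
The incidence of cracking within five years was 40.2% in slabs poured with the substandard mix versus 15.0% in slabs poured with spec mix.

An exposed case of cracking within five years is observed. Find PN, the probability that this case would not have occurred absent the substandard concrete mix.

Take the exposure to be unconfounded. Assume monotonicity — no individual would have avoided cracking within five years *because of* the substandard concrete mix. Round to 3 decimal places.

p₁ = 0.402, p₀ = 0.15.
Under exogeneity and monotonicity, PN = (p₁ − p₀) / p₁.
PN = (0.402 − 0.15) / 0.402 = 0.252 / 0.402 ≈ 0.6269

PN ≈ 0.627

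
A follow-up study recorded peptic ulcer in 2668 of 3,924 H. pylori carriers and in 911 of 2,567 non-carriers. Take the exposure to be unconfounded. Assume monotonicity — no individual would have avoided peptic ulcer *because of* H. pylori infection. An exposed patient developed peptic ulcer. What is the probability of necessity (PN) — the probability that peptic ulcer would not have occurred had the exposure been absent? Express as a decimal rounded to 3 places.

PN ≈ 0.478

p₁ = P(outcome | exposed) = 2668/3924 = 0.67992
p₀ = P(outcome | unexposed) = 911/2567 = 0.35489
Under exogeneity and monotonicity, PN = (p₁ − p₀) / p₁.
PN = (0.67992 − 0.35489) / 0.67992 = 0.32503 / 0.67992 ≈ 0.4780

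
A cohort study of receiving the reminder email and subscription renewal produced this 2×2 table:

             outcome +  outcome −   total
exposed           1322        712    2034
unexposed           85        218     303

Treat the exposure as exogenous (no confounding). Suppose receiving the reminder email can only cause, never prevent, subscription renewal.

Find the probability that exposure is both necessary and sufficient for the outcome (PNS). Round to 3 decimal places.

p₁ = P(outcome | exposed) = 1322/2034 = 0.64995
p₀ = P(outcome | unexposed) = 85/303 = 0.28053
Under exogeneity and monotonicity, PNS = p₁ − p₀.
PNS = 0.64995 − 0.28053 = 0.36942

PNS ≈ 0.369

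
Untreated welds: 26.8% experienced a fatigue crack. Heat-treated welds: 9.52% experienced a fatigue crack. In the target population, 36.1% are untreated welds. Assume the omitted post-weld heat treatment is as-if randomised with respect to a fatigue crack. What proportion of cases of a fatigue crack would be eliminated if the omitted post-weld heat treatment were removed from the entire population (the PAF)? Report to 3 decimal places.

PAF ≈ 0.396

p₁ = 0.268, p₀ = 0.0952.
Overall risk P(Y=1) = π·p₁ + (1−π)·p₀ = 0.361×0.268 + 0.639×0.0952 = 0.15758.
Under exogeneity, PAF = [P(Y=1) − p₀] / P(Y=1).
PAF = (0.15758 − 0.0952) / 0.15758 ≈ 0.3959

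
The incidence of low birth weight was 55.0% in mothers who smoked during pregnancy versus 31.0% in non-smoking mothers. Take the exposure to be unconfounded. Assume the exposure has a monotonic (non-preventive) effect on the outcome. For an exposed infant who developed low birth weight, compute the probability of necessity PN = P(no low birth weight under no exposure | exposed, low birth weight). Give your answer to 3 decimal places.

p₁ = 0.55, p₀ = 0.31.
Under exogeneity and monotonicity, PN = (p₁ − p₀) / p₁.
PN = (0.55 − 0.31) / 0.55 = 0.24 / 0.55 ≈ 0.4364

PN ≈ 0.436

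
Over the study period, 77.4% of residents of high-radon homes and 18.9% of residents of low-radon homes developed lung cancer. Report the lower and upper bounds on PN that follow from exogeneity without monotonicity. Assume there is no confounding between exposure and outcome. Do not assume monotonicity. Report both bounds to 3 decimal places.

0.756 ≤ PN ≤ 1.000

p₁ = 0.774, p₀ = 0.189.
Under exogeneity alone the bounds on PN are max{0,(p₁−p₀)/p₁} ≤ PN ≤ min{1,(1−p₀)/p₁}.
  lower = (p₁ − p₀)/p₁ = 0.585 / 0.774 ≈ 0.7558
  upper = min{1, (1 − p₀)/p₁} = 0.811 / 0.774 ≈ 1.0478 → capped at 1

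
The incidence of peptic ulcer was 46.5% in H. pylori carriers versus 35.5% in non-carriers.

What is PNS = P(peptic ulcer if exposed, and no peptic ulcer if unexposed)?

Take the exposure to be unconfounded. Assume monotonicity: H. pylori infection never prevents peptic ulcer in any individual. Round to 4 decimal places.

PNS ≈ 0.1100

p₁ = 0.465, p₀ = 0.355.
Under exogeneity and monotonicity, PNS = p₁ − p₀.
PNS = 0.465 − 0.355 = 0.11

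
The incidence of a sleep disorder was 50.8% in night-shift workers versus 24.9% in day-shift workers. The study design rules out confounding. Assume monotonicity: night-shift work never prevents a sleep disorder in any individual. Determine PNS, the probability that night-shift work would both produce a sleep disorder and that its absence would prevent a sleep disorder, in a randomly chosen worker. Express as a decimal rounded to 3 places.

PNS ≈ 0.259

p₁ = 0.508, p₀ = 0.249.
Under exogeneity and monotonicity, PNS = p₁ − p₀.
PNS = 0.508 − 0.249 = 0.259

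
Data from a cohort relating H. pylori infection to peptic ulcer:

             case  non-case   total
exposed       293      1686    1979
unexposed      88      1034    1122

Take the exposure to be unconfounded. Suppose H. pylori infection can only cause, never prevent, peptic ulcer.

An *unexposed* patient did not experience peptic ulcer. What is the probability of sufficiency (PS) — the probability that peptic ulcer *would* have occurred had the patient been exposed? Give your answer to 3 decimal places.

p₁ = P(outcome | exposed) = 293/1979 = 0.14805
p₀ = P(outcome | unexposed) = 88/1122 = 0.078431
Under exogeneity and monotonicity, PS = (p₁ − p₀) / (1 − p₀).
PS = (0.14805 − 0.078431) / (1 − 0.078431) = 0.069623 / 0.92157 ≈ 0.0755

PS ≈ 0.076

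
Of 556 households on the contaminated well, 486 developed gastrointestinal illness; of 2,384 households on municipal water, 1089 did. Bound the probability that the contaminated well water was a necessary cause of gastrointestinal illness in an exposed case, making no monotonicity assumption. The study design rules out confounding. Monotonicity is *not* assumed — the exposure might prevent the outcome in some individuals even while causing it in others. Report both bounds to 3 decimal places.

p₁ = P(outcome | exposed) = 486/556 = 0.8741
p₀ = P(outcome | unexposed) = 1089/2384 = 0.4568
Under exogeneity alone the bounds on PN are max{0,(p₁−p₀)/p₁} ≤ PN ≤ min{1,(1−p₀)/p₁}.
  lower = (p₁ − p₀)/p₁ = 0.41731 / 0.8741 ≈ 0.4774
  upper = min{1, (1 − p₀)/p₁} = 0.5432 / 0.8741 ≈ 0.6214

0.477 ≤ PN ≤ 0.621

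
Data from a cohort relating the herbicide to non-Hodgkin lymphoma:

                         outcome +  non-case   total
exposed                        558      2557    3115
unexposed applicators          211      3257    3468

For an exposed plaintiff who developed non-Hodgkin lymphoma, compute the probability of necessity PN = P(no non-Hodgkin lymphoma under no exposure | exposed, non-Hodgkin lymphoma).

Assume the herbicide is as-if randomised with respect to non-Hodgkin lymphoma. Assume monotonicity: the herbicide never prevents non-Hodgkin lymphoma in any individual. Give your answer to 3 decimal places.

p₁ = P(outcome | exposed) = 558/3115 = 0.17913
p₀ = P(outcome | unexposed) = 211/3468 = 0.060842
Under exogeneity and monotonicity, PN = (p₁ − p₀)/p₁.
PN = (0.17913 − 0.060842) / 0.17913 ≈ 0.6604

PN ≈ 0.660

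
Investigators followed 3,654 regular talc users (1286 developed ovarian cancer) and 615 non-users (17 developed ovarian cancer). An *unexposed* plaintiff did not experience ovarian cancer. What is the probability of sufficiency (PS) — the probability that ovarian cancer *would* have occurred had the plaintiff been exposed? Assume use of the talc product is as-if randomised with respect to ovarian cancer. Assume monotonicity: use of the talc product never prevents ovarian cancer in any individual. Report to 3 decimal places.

p₁ = P(outcome | exposed) = 1286/3654 = 0.35194
p₀ = P(outcome | unexposed) = 17/615 = 0.027642
Under exogeneity and monotonicity, PS = (p₁ − p₀) / (1 − p₀).
PS = (0.35194 − 0.027642) / (1 − 0.027642) = 0.3243 / 0.97236 ≈ 0.3335

PS ≈ 0.334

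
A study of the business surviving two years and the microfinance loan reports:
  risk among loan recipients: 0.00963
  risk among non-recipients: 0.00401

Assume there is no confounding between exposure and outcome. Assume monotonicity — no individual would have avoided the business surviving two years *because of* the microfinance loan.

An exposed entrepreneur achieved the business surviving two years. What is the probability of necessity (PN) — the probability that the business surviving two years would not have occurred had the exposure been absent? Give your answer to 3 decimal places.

Let p₁ = 0.00963, p₀ = 0.00401.
Under exogeneity and monotonicity, PN = (p₁ − p₀) / p₁.
PN = (0.00963 − 0.00401) / 0.00963 = 0.00562 / 0.00963 ≈ 0.5836

PN ≈ 0.584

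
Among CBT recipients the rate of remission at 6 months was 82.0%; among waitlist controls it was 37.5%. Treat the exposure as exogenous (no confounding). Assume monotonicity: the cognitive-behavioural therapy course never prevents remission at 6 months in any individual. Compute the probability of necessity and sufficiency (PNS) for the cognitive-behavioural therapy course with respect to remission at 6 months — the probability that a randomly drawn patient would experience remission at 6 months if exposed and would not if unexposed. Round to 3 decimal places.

p₁ = 0.82, p₀ = 0.375.
Under exogeneity and monotonicity, PNS = p₁ − p₀.
PNS = 0.82 − 0.375 = 0.445

PNS ≈ 0.445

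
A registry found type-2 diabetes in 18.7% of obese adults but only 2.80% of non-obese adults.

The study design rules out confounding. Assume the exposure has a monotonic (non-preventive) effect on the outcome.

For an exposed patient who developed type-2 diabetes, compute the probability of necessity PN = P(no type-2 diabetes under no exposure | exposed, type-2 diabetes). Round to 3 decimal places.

PN ≈ 0.850

p₁ = 0.187, p₀ = 0.028.
Under exogeneity and monotonicity, PN = (p₁ − p₀) / p₁.
PN = (0.187 − 0.028) / 0.187 = 0.159 / 0.187 ≈ 0.8503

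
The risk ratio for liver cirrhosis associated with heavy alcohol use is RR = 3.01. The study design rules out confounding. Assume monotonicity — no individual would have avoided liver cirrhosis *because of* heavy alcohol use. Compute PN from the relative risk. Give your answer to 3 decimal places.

Under exogeneity and monotonicity, PN = (RR − 1) / RR = 1 − 1/RR.
PN = (3.01 − 1) / 3.01 = 2.01 / 3.01 ≈ 0.6678

PN ≈ 0.668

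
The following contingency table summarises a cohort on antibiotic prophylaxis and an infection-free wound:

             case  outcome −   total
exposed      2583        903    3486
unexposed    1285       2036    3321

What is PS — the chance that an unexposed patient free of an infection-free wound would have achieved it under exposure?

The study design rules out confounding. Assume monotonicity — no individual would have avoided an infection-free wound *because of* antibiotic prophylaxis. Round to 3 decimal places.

PS ≈ 0.577

p₁ = P(outcome | exposed) = 2583/3486 = 0.74096
p₀ = P(outcome | unexposed) = 1285/3321 = 0.38693
Under exogeneity and monotonicity, PS = (p₁ − p₀)/(1 − p₀).
PS = (0.74096 − 0.38693) / 0.61307 ≈ 0.5775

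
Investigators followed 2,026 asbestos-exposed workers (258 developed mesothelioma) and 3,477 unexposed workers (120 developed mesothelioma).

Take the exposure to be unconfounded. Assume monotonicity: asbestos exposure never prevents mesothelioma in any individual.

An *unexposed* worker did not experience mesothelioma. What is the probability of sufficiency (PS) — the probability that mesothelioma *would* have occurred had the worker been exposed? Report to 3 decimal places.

PS ≈ 0.096

p₁ = P(outcome | exposed) = 258/2026 = 0.12734
p₀ = P(outcome | unexposed) = 120/3477 = 0.034513
Under exogeneity and monotonicity, PS = (p₁ − p₀) / (1 − p₀).
PS = (0.12734 − 0.034513) / (1 − 0.034513) = 0.092832 / 0.96549 ≈ 0.0962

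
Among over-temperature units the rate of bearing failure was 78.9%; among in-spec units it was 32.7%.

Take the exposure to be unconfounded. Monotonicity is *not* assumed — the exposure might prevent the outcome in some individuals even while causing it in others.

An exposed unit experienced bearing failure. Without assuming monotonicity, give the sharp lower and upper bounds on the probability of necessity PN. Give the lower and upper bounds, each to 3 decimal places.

0.586 ≤ PN ≤ 0.853

p₁ = 0.789, p₀ = 0.327.
Under exogeneity alone the bounds on PN are max{0,(p₁−p₀)/p₁} ≤ PN ≤ min{1,(1−p₀)/p₁}.
  lower = (p₁ − p₀)/p₁ = 0.462 / 0.789 ≈ 0.5856
  upper = min{1, (1 − p₀)/p₁} = 0.673 / 0.789 ≈ 0.8530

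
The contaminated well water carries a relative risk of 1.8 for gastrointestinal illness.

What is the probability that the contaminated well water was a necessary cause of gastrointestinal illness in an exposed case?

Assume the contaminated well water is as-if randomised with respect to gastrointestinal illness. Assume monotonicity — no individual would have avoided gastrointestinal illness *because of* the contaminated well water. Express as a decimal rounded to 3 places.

PN ≈ 0.444

Under exogeneity and monotonicity, PN = (RR − 1) / RR = 1 − 1/RR.
PN = (1.8 − 1) / 1.8 = 0.8 / 1.8 ≈ 0.4444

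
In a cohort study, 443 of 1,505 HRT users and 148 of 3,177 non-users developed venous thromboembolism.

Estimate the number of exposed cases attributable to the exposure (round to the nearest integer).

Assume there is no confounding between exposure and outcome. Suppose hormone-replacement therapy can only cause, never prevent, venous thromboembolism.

p₁ = P(outcome | exposed) = 443/1505 = 0.29435
p₀ = P(outcome | unexposed) = 148/3177 = 0.046585
PN = (p₁ − p₀)/p₁ = (0.29435 − 0.046585) / 0.29435 ≈ 0.84174.
Attributable cases ≈ PN × (exposed cases) = 0.84174 × 443 ≈ 372.89.

about 373 cases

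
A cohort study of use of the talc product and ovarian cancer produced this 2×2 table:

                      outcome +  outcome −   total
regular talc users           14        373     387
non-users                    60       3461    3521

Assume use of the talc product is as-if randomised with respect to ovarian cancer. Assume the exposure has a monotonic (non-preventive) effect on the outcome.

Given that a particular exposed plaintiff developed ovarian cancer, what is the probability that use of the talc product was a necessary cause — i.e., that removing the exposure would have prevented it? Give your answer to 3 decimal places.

p₁ = P(outcome | exposed) = 14/387 = 0.036176
p₀ = P(outcome | unexposed) = 60/3521 = 0.017041
Under exogeneity and monotonicity, PN = (p₁ − p₀)/p₁.
PN = (0.036176 − 0.017041) / 0.036176 ≈ 0.5289

PN ≈ 0.529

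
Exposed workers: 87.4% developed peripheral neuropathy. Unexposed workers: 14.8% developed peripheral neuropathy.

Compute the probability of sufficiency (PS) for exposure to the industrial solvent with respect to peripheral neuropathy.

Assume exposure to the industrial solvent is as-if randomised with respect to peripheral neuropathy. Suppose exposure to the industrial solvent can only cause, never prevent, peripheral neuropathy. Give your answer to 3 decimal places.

p₁ = 0.874, p₀ = 0.148.
Under exogeneity and monotonicity, PS = (p₁ − p₀) / (1 − p₀).
PS = (0.874 − 0.148) / (1 − 0.148) = 0.726 / 0.852 ≈ 0.8521

PS ≈ 0.852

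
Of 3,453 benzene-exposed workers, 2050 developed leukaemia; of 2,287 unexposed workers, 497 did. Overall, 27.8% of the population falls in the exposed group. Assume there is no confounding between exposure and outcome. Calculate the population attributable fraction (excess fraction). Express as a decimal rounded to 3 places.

p₁ = P(outcome | exposed) = 2050/3453 = 0.59369
p₀ = P(outcome | unexposed) = 497/2287 = 0.21732
Overall risk P(Y=1) = π·p₁ + (1−π)·p₀ = 0.278×0.59369 + 0.722×0.21732 = 0.32195.
Under exogeneity, PAF = [P(Y=1) − p₀] / P(Y=1).
PAF = (0.32195 − 0.21732) / 0.32195 ≈ 0.3250

PAF ≈ 0.325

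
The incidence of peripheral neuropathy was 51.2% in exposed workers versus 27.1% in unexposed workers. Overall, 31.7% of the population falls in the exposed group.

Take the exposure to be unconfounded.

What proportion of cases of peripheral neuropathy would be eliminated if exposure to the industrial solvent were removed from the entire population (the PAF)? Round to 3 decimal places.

PAF ≈ 0.220

p₁ = 0.512, p₀ = 0.271.
Overall risk P(Y=1) = π·p₁ + (1−π)·p₀ = 0.317×0.512 + 0.683×0.271 = 0.3474.
Under exogeneity, PAF = [P(Y=1) − p₀] / P(Y=1).
PAF = (0.3474 − 0.271) / 0.3474 ≈ 0.2199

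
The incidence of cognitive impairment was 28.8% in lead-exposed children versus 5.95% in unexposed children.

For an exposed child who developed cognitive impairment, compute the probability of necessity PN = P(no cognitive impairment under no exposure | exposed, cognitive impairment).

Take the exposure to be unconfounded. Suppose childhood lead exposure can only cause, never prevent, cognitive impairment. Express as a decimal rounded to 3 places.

p₁ = 0.288, p₀ = 0.0595.
Under exogeneity and monotonicity, PN = (p₁ − p₀) / p₁.
PN = (0.288 − 0.0595) / 0.288 = 0.2285 / 0.288 ≈ 0.7934

PN ≈ 0.793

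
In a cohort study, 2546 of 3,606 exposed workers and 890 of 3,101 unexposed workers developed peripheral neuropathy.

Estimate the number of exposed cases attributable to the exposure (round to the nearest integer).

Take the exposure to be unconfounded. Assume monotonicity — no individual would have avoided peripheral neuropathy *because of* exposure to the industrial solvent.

about 1511 cases

p₁ = P(outcome | exposed) = 2546/3606 = 0.70605
p₀ = P(outcome | unexposed) = 890/3101 = 0.287
PN = (p₁ − p₀)/p₁ = (0.70605 − 0.287) / 0.70605 ≈ 0.59350.
Attributable cases ≈ PN × (exposed cases) = 0.59350 × 2546 ≈ 1511.06.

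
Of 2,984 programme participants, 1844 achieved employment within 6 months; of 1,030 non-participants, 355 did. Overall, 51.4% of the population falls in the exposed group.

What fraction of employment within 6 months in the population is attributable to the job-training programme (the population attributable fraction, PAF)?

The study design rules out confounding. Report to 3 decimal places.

p₁ = P(outcome | exposed) = 1844/2984 = 0.61796
p₀ = P(outcome | unexposed) = 355/1030 = 0.34466
Overall risk P(Y=1) = π·p₁ + (1−π)·p₀ = 0.514×0.61796 + 0.486×0.34466 = 0.48514.
Under exogeneity, PAF = [P(Y=1) − p₀] / P(Y=1).
PAF = (0.48514 − 0.34466) / 0.48514 ≈ 0.2896

PAF ≈ 0.290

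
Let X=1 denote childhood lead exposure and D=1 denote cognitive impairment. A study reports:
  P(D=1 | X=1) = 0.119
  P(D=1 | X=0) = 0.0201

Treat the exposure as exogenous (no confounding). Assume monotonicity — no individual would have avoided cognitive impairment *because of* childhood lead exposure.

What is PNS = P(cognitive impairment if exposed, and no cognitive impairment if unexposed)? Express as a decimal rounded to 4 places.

Let p₁ = 0.119, p₀ = 0.0201.
Under exogeneity and monotonicity, PNS = p₁ − p₀.
PNS = 0.119 − 0.0201 = 0.0989

PNS ≈ 0.0989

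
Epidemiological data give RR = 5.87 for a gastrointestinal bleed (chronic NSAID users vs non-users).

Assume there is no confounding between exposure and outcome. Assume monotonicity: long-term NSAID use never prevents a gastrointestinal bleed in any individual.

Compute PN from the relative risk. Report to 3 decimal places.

Under exogeneity and monotonicity, PN = (RR − 1) / RR = 1 − 1/RR.
PN = (5.87 − 1) / 5.87 = 4.87 / 5.87 ≈ 0.8296

PN ≈ 0.830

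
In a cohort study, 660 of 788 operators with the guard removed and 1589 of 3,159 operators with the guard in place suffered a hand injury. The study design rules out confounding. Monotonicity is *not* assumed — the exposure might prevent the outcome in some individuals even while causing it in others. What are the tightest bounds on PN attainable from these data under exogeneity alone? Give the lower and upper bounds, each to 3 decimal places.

0.399 ≤ PN ≤ 0.593

p₁ = P(outcome | exposed) = 660/788 = 0.83756
p₀ = P(outcome | unexposed) = 1589/3159 = 0.50301
Under exogeneity alone the bounds on PN are max{0,(p₁−p₀)/p₁} ≤ PN ≤ min{1,(1−p₀)/p₁}.
  lower = (p₁ − p₀)/p₁ = 0.33456 / 0.83756 ≈ 0.3994
  upper = min{1, (1 − p₀)/p₁} = 0.49699 / 0.83756 ≈ 0.5934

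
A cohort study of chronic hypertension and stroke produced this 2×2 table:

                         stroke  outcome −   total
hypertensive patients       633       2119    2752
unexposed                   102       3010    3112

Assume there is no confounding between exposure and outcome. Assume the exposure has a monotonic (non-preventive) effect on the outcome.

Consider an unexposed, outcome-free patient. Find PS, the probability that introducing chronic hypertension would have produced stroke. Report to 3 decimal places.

p₁ = P(outcome | exposed) = 633/2752 = 0.23001
p₀ = P(outcome | unexposed) = 102/3112 = 0.032776
Under exogeneity and monotonicity, PS = (p₁ − p₀) / (1 − p₀).
PS = (0.23001 − 0.032776) / (1 − 0.032776) = 0.19724 / 0.96722 ≈ 0.2039

PS ≈ 0.204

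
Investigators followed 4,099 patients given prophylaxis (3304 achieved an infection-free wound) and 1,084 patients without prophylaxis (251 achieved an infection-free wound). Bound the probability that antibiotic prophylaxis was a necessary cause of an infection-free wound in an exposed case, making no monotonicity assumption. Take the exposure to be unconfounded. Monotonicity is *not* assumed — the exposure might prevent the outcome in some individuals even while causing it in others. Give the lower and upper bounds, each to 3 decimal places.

0.713 ≤ PN ≤ 0.953

p₁ = P(outcome | exposed) = 3304/4099 = 0.80605
p₀ = P(outcome | unexposed) = 251/1084 = 0.23155
Under exogeneity alone the bounds on PN are max{0,(p₁−p₀)/p₁} ≤ PN ≤ min{1,(1−p₀)/p₁}.
  lower = (p₁ − p₀)/p₁ = 0.5745 / 0.80605 ≈ 0.7127
  upper = min{1, (1 − p₀)/p₁} = 0.76845 / 0.80605 ≈ 0.9534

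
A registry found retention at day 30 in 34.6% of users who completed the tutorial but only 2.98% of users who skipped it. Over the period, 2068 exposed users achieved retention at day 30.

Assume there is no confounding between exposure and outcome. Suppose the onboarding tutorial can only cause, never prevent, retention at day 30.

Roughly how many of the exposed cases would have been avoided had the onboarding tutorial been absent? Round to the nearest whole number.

p₁ = 0.346, p₀ = 0.0298.
PN = (p₁ − p₀)/p₁ = (0.346 − 0.0298) / 0.346 ≈ 0.91387.
Attributable cases ≈ PN × (exposed cases) = 0.91387 × 2068 ≈ 1889.89.

about 1890 cases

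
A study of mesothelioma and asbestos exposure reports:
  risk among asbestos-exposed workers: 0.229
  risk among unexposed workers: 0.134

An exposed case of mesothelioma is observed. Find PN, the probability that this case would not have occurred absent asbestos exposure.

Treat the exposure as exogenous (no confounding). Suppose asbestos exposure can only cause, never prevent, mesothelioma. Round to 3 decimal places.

Let p₁ = 0.229, p₀ = 0.134.
Under exogeneity and monotonicity, PN = (p₁ − p₀) / p₁.
PN = (0.229 − 0.134) / 0.229 = 0.095 / 0.229 ≈ 0.4148

PN ≈ 0.415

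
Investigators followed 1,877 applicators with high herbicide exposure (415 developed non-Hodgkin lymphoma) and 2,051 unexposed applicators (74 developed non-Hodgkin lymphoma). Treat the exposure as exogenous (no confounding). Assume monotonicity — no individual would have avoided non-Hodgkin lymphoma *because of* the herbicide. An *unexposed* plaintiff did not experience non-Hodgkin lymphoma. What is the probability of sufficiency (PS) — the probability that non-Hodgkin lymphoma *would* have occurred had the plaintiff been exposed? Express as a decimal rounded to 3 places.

PS ≈ 0.192

p₁ = P(outcome | exposed) = 415/1877 = 0.2211
p₀ = P(outcome | unexposed) = 74/2051 = 0.03608
Under exogeneity and monotonicity, PS = (p₁ − p₀) / (1 − p₀).
PS = (0.2211 − 0.03608) / (1 − 0.03608) = 0.18502 / 0.96392 ≈ 0.1919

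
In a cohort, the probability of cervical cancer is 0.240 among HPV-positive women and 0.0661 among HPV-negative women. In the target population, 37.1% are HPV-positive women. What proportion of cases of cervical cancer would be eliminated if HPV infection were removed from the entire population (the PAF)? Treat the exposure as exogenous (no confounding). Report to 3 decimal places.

PAF ≈ 0.494

Let p₁ = 0.24, p₀ = 0.0661.
Overall risk P(Y=1) = π·p₁ + (1−π)·p₀ = 0.371×0.24 + 0.629×0.0661 = 0.13062.
Under exogeneity, PAF = [P(Y=1) − p₀] / P(Y=1).
PAF = (0.13062 − 0.0661) / 0.13062 ≈ 0.4939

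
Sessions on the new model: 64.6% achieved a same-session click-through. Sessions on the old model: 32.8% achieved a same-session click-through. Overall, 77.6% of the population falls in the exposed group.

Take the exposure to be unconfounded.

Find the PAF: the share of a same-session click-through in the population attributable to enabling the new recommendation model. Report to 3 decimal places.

p₁ = 0.646, p₀ = 0.328.
Overall risk P(Y=1) = π·p₁ + (1−π)·p₀ = 0.776×0.646 + 0.224×0.328 = 0.57477.
Under exogeneity, PAF = [P(Y=1) − p₀] / P(Y=1).
PAF = (0.57477 − 0.328) / 0.57477 ≈ 0.4293

PAF ≈ 0.429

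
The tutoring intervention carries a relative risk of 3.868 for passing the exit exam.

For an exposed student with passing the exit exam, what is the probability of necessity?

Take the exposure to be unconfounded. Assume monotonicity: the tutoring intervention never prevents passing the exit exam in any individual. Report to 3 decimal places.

PN ≈ 0.741

Under exogeneity and monotonicity, PN = (RR − 1) / RR = 1 − 1/RR.
PN = (3.868 − 1) / 3.868 = 2.868 / 3.868 ≈ 0.7415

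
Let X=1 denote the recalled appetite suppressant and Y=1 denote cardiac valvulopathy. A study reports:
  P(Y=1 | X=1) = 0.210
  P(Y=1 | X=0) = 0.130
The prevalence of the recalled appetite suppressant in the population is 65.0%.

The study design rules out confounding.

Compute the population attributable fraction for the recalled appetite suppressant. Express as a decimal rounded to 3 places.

PAF ≈ 0.286

Let p₁ = 0.21, p₀ = 0.13.
Overall risk P(Y=1) = π·p₁ + (1−π)·p₀ = 0.65×0.21 + 0.35×0.13 = 0.182.
Under exogeneity, PAF = [P(Y=1) − p₀] / P(Y=1).
PAF = (0.182 − 0.13) / 0.182 ≈ 0.2857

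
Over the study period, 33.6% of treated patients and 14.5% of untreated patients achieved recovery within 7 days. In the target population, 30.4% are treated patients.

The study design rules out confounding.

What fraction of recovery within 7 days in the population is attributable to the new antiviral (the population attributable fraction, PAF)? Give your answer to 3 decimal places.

PAF ≈ 0.286

p₁ = 0.336, p₀ = 0.145.
Overall risk P(Y=1) = π·p₁ + (1−π)·p₀ = 0.304×0.336 + 0.696×0.145 = 0.20306.
Under exogeneity, PAF = [P(Y=1) − p₀] / P(Y=1).
PAF = (0.20306 − 0.145) / 0.20306 ≈ 0.2859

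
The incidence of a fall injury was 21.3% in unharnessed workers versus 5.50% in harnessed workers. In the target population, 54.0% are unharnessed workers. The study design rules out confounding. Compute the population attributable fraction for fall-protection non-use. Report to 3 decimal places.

p₁ = 0.213, p₀ = 0.055.
Overall risk P(Y=1) = π·p₁ + (1−π)·p₀ = 0.54×0.213 + 0.46×0.055 = 0.14032.
Under exogeneity, PAF = [P(Y=1) − p₀] / P(Y=1).
PAF = (0.14032 − 0.055) / 0.14032 ≈ 0.6080

PAF ≈ 0.608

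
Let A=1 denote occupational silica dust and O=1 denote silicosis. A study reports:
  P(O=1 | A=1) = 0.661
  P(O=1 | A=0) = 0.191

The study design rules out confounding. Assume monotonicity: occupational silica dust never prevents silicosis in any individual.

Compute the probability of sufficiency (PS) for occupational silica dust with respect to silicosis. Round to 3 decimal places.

Let p₁ = 0.661, p₀ = 0.191.
Under exogeneity and monotonicity, PS = (p₁ − p₀) / (1 − p₀).
PS = (0.661 − 0.191) / (1 − 0.191) = 0.47 / 0.809 ≈ 0.5810

PS ≈ 0.581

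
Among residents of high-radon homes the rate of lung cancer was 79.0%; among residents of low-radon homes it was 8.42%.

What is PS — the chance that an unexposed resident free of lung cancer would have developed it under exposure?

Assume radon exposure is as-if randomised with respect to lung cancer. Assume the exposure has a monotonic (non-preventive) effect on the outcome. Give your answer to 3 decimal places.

p₁ = 0.79, p₀ = 0.0842.
Under exogeneity and monotonicity, PS = (p₁ − p₀) / (1 − p₀).
PS = (0.79 − 0.0842) / (1 − 0.0842) = 0.7058 / 0.9158 ≈ 0.7707

PS ≈ 0.771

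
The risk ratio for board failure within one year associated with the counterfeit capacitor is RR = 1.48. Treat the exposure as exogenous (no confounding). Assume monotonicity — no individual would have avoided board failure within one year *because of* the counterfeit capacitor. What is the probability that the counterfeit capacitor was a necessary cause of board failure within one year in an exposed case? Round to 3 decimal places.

Under exogeneity and monotonicity, PN = (RR − 1) / RR = 1 − 1/RR.
PN = (1.48 − 1) / 1.48 = 0.48 / 1.48 ≈ 0.3243

PN ≈ 0.324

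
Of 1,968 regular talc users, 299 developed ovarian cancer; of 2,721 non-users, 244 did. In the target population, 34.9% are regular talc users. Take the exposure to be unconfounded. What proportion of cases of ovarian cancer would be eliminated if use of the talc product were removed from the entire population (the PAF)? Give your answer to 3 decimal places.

p₁ = P(outcome | exposed) = 299/1968 = 0.15193
p₀ = P(outcome | unexposed) = 244/2721 = 0.089673
Overall risk P(Y=1) = π·p₁ + (1−π)·p₀ = 0.349×0.15193 + 0.651×0.089673 = 0.1114.
Under exogeneity, PAF = [P(Y=1) − p₀] / P(Y=1).
PAF = (0.1114 − 0.089673) / 0.1114 ≈ 0.1950

PAF ≈ 0.195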